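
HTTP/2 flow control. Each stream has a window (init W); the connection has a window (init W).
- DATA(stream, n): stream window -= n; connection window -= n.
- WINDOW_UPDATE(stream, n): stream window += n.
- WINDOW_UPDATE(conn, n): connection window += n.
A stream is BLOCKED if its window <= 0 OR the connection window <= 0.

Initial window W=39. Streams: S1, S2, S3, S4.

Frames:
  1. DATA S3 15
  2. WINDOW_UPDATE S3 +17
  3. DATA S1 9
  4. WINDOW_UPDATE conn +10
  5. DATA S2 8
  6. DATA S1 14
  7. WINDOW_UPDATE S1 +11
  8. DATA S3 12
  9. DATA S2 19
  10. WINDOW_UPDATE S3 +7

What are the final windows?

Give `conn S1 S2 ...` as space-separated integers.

Op 1: conn=24 S1=39 S2=39 S3=24 S4=39 blocked=[]
Op 2: conn=24 S1=39 S2=39 S3=41 S4=39 blocked=[]
Op 3: conn=15 S1=30 S2=39 S3=41 S4=39 blocked=[]
Op 4: conn=25 S1=30 S2=39 S3=41 S4=39 blocked=[]
Op 5: conn=17 S1=30 S2=31 S3=41 S4=39 blocked=[]
Op 6: conn=3 S1=16 S2=31 S3=41 S4=39 blocked=[]
Op 7: conn=3 S1=27 S2=31 S3=41 S4=39 blocked=[]
Op 8: conn=-9 S1=27 S2=31 S3=29 S4=39 blocked=[1, 2, 3, 4]
Op 9: conn=-28 S1=27 S2=12 S3=29 S4=39 blocked=[1, 2, 3, 4]
Op 10: conn=-28 S1=27 S2=12 S3=36 S4=39 blocked=[1, 2, 3, 4]

Answer: -28 27 12 36 39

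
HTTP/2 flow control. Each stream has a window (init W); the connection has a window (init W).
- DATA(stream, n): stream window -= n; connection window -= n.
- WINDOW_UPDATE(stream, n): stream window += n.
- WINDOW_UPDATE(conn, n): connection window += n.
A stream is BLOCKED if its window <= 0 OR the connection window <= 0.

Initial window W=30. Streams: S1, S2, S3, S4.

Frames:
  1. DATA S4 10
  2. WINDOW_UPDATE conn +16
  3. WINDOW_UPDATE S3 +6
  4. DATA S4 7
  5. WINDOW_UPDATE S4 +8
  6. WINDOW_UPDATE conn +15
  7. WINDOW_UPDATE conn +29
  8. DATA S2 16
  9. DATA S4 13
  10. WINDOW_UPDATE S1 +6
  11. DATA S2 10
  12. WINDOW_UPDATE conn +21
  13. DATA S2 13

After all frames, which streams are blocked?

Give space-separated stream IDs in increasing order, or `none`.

Op 1: conn=20 S1=30 S2=30 S3=30 S4=20 blocked=[]
Op 2: conn=36 S1=30 S2=30 S3=30 S4=20 blocked=[]
Op 3: conn=36 S1=30 S2=30 S3=36 S4=20 blocked=[]
Op 4: conn=29 S1=30 S2=30 S3=36 S4=13 blocked=[]
Op 5: conn=29 S1=30 S2=30 S3=36 S4=21 blocked=[]
Op 6: conn=44 S1=30 S2=30 S3=36 S4=21 blocked=[]
Op 7: conn=73 S1=30 S2=30 S3=36 S4=21 blocked=[]
Op 8: conn=57 S1=30 S2=14 S3=36 S4=21 blocked=[]
Op 9: conn=44 S1=30 S2=14 S3=36 S4=8 blocked=[]
Op 10: conn=44 S1=36 S2=14 S3=36 S4=8 blocked=[]
Op 11: conn=34 S1=36 S2=4 S3=36 S4=8 blocked=[]
Op 12: conn=55 S1=36 S2=4 S3=36 S4=8 blocked=[]
Op 13: conn=42 S1=36 S2=-9 S3=36 S4=8 blocked=[2]

Answer: S2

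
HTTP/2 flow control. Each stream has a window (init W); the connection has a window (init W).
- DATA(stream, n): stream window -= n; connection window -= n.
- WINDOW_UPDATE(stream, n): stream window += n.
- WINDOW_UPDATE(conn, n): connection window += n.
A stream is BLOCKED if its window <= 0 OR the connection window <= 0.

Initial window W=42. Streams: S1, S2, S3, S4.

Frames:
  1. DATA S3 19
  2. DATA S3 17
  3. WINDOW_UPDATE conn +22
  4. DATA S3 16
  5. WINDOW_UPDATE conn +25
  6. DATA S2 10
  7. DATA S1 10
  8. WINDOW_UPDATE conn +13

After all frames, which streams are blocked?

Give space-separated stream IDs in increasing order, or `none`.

Op 1: conn=23 S1=42 S2=42 S3=23 S4=42 blocked=[]
Op 2: conn=6 S1=42 S2=42 S3=6 S4=42 blocked=[]
Op 3: conn=28 S1=42 S2=42 S3=6 S4=42 blocked=[]
Op 4: conn=12 S1=42 S2=42 S3=-10 S4=42 blocked=[3]
Op 5: conn=37 S1=42 S2=42 S3=-10 S4=42 blocked=[3]
Op 6: conn=27 S1=42 S2=32 S3=-10 S4=42 blocked=[3]
Op 7: conn=17 S1=32 S2=32 S3=-10 S4=42 blocked=[3]
Op 8: conn=30 S1=32 S2=32 S3=-10 S4=42 blocked=[3]

Answer: S3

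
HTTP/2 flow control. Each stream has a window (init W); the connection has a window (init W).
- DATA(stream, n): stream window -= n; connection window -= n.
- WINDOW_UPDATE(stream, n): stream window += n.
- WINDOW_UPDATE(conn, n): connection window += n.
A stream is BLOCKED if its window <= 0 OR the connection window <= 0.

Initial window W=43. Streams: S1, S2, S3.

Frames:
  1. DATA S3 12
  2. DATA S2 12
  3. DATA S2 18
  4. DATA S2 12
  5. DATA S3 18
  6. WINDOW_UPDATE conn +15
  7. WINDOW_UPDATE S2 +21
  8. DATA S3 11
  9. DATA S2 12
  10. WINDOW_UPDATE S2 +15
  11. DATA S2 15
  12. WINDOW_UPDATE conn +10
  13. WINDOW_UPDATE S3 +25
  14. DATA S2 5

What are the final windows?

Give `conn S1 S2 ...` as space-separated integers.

Answer: -47 43 5 27

Derivation:
Op 1: conn=31 S1=43 S2=43 S3=31 blocked=[]
Op 2: conn=19 S1=43 S2=31 S3=31 blocked=[]
Op 3: conn=1 S1=43 S2=13 S3=31 blocked=[]
Op 4: conn=-11 S1=43 S2=1 S3=31 blocked=[1, 2, 3]
Op 5: conn=-29 S1=43 S2=1 S3=13 blocked=[1, 2, 3]
Op 6: conn=-14 S1=43 S2=1 S3=13 blocked=[1, 2, 3]
Op 7: conn=-14 S1=43 S2=22 S3=13 blocked=[1, 2, 3]
Op 8: conn=-25 S1=43 S2=22 S3=2 blocked=[1, 2, 3]
Op 9: conn=-37 S1=43 S2=10 S3=2 blocked=[1, 2, 3]
Op 10: conn=-37 S1=43 S2=25 S3=2 blocked=[1, 2, 3]
Op 11: conn=-52 S1=43 S2=10 S3=2 blocked=[1, 2, 3]
Op 12: conn=-42 S1=43 S2=10 S3=2 blocked=[1, 2, 3]
Op 13: conn=-42 S1=43 S2=10 S3=27 blocked=[1, 2, 3]
Op 14: conn=-47 S1=43 S2=5 S3=27 blocked=[1, 2, 3]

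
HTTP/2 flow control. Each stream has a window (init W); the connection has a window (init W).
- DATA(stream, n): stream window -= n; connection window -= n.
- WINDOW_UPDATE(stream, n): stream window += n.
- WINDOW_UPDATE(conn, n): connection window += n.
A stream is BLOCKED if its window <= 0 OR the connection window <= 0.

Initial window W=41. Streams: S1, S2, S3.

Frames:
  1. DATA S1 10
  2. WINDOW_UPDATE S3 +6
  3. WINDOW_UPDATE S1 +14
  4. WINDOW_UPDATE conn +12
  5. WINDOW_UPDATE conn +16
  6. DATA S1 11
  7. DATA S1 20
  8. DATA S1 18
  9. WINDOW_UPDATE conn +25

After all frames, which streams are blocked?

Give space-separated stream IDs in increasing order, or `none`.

Op 1: conn=31 S1=31 S2=41 S3=41 blocked=[]
Op 2: conn=31 S1=31 S2=41 S3=47 blocked=[]
Op 3: conn=31 S1=45 S2=41 S3=47 blocked=[]
Op 4: conn=43 S1=45 S2=41 S3=47 blocked=[]
Op 5: conn=59 S1=45 S2=41 S3=47 blocked=[]
Op 6: conn=48 S1=34 S2=41 S3=47 blocked=[]
Op 7: conn=28 S1=14 S2=41 S3=47 blocked=[]
Op 8: conn=10 S1=-4 S2=41 S3=47 blocked=[1]
Op 9: conn=35 S1=-4 S2=41 S3=47 blocked=[1]

Answer: S1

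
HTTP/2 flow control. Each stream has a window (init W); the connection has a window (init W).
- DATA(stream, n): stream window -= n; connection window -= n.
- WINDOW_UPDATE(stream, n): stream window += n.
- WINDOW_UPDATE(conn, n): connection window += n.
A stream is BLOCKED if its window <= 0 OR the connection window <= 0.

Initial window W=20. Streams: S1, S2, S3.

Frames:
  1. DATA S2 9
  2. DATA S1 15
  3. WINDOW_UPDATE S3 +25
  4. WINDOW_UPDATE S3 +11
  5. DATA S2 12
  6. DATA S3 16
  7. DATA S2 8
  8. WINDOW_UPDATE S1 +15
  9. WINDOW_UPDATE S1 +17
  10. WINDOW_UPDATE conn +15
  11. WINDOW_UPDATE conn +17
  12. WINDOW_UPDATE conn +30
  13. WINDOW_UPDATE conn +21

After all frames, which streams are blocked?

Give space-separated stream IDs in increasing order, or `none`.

Answer: S2

Derivation:
Op 1: conn=11 S1=20 S2=11 S3=20 blocked=[]
Op 2: conn=-4 S1=5 S2=11 S3=20 blocked=[1, 2, 3]
Op 3: conn=-4 S1=5 S2=11 S3=45 blocked=[1, 2, 3]
Op 4: conn=-4 S1=5 S2=11 S3=56 blocked=[1, 2, 3]
Op 5: conn=-16 S1=5 S2=-1 S3=56 blocked=[1, 2, 3]
Op 6: conn=-32 S1=5 S2=-1 S3=40 blocked=[1, 2, 3]
Op 7: conn=-40 S1=5 S2=-9 S3=40 blocked=[1, 2, 3]
Op 8: conn=-40 S1=20 S2=-9 S3=40 blocked=[1, 2, 3]
Op 9: conn=-40 S1=37 S2=-9 S3=40 blocked=[1, 2, 3]
Op 10: conn=-25 S1=37 S2=-9 S3=40 blocked=[1, 2, 3]
Op 11: conn=-8 S1=37 S2=-9 S3=40 blocked=[1, 2, 3]
Op 12: conn=22 S1=37 S2=-9 S3=40 blocked=[2]
Op 13: conn=43 S1=37 S2=-9 S3=40 blocked=[2]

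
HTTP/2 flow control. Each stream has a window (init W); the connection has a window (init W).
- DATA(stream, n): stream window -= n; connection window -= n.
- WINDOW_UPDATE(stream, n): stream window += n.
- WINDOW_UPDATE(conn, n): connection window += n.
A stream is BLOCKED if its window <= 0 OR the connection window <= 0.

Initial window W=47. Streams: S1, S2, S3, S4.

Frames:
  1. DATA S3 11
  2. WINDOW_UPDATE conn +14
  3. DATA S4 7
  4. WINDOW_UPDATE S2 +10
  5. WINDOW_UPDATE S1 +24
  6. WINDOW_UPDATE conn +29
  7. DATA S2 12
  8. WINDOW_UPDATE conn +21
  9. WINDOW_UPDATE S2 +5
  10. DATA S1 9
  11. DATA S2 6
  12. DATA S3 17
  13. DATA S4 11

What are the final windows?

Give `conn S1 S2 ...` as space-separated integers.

Op 1: conn=36 S1=47 S2=47 S3=36 S4=47 blocked=[]
Op 2: conn=50 S1=47 S2=47 S3=36 S4=47 blocked=[]
Op 3: conn=43 S1=47 S2=47 S3=36 S4=40 blocked=[]
Op 4: conn=43 S1=47 S2=57 S3=36 S4=40 blocked=[]
Op 5: conn=43 S1=71 S2=57 S3=36 S4=40 blocked=[]
Op 6: conn=72 S1=71 S2=57 S3=36 S4=40 blocked=[]
Op 7: conn=60 S1=71 S2=45 S3=36 S4=40 blocked=[]
Op 8: conn=81 S1=71 S2=45 S3=36 S4=40 blocked=[]
Op 9: conn=81 S1=71 S2=50 S3=36 S4=40 blocked=[]
Op 10: conn=72 S1=62 S2=50 S3=36 S4=40 blocked=[]
Op 11: conn=66 S1=62 S2=44 S3=36 S4=40 blocked=[]
Op 12: conn=49 S1=62 S2=44 S3=19 S4=40 blocked=[]
Op 13: conn=38 S1=62 S2=44 S3=19 S4=29 blocked=[]

Answer: 38 62 44 19 29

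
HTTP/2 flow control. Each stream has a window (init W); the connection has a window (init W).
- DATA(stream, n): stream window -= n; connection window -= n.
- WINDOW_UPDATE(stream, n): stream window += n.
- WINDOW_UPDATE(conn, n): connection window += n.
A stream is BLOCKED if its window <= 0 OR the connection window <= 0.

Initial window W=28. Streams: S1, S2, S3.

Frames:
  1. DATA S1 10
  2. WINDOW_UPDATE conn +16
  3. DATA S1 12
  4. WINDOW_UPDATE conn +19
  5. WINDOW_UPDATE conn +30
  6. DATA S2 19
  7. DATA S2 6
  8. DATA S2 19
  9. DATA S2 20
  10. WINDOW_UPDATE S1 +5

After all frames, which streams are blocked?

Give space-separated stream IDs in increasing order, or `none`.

Answer: S2

Derivation:
Op 1: conn=18 S1=18 S2=28 S3=28 blocked=[]
Op 2: conn=34 S1=18 S2=28 S3=28 blocked=[]
Op 3: conn=22 S1=6 S2=28 S3=28 blocked=[]
Op 4: conn=41 S1=6 S2=28 S3=28 blocked=[]
Op 5: conn=71 S1=6 S2=28 S3=28 blocked=[]
Op 6: conn=52 S1=6 S2=9 S3=28 blocked=[]
Op 7: conn=46 S1=6 S2=3 S3=28 blocked=[]
Op 8: conn=27 S1=6 S2=-16 S3=28 blocked=[2]
Op 9: conn=7 S1=6 S2=-36 S3=28 blocked=[2]
Op 10: conn=7 S1=11 S2=-36 S3=28 blocked=[2]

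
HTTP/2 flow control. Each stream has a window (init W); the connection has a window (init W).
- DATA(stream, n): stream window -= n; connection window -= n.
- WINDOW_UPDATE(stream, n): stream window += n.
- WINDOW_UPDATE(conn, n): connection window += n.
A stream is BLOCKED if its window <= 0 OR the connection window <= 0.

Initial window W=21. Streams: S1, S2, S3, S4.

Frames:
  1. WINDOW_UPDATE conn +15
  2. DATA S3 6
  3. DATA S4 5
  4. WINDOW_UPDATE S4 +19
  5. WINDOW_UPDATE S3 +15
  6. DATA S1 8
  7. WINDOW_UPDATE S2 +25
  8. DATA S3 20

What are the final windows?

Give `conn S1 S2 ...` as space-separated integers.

Answer: -3 13 46 10 35

Derivation:
Op 1: conn=36 S1=21 S2=21 S3=21 S4=21 blocked=[]
Op 2: conn=30 S1=21 S2=21 S3=15 S4=21 blocked=[]
Op 3: conn=25 S1=21 S2=21 S3=15 S4=16 blocked=[]
Op 4: conn=25 S1=21 S2=21 S3=15 S4=35 blocked=[]
Op 5: conn=25 S1=21 S2=21 S3=30 S4=35 blocked=[]
Op 6: conn=17 S1=13 S2=21 S3=30 S4=35 blocked=[]
Op 7: conn=17 S1=13 S2=46 S3=30 S4=35 blocked=[]
Op 8: conn=-3 S1=13 S2=46 S3=10 S4=35 blocked=[1, 2, 3, 4]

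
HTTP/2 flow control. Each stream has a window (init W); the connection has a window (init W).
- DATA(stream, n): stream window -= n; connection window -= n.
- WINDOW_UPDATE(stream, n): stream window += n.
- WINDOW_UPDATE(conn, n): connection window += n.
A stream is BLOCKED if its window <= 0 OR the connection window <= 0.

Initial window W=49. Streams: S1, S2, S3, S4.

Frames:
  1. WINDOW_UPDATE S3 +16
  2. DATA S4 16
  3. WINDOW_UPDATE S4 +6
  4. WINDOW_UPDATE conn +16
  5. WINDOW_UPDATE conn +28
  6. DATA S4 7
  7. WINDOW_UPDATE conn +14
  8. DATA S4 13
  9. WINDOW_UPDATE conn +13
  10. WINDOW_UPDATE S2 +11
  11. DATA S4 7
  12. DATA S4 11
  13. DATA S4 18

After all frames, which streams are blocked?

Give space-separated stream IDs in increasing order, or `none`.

Answer: S4

Derivation:
Op 1: conn=49 S1=49 S2=49 S3=65 S4=49 blocked=[]
Op 2: conn=33 S1=49 S2=49 S3=65 S4=33 blocked=[]
Op 3: conn=33 S1=49 S2=49 S3=65 S4=39 blocked=[]
Op 4: conn=49 S1=49 S2=49 S3=65 S4=39 blocked=[]
Op 5: conn=77 S1=49 S2=49 S3=65 S4=39 blocked=[]
Op 6: conn=70 S1=49 S2=49 S3=65 S4=32 blocked=[]
Op 7: conn=84 S1=49 S2=49 S3=65 S4=32 blocked=[]
Op 8: conn=71 S1=49 S2=49 S3=65 S4=19 blocked=[]
Op 9: conn=84 S1=49 S2=49 S3=65 S4=19 blocked=[]
Op 10: conn=84 S1=49 S2=60 S3=65 S4=19 blocked=[]
Op 11: conn=77 S1=49 S2=60 S3=65 S4=12 blocked=[]
Op 12: conn=66 S1=49 S2=60 S3=65 S4=1 blocked=[]
Op 13: conn=48 S1=49 S2=60 S3=65 S4=-17 blocked=[4]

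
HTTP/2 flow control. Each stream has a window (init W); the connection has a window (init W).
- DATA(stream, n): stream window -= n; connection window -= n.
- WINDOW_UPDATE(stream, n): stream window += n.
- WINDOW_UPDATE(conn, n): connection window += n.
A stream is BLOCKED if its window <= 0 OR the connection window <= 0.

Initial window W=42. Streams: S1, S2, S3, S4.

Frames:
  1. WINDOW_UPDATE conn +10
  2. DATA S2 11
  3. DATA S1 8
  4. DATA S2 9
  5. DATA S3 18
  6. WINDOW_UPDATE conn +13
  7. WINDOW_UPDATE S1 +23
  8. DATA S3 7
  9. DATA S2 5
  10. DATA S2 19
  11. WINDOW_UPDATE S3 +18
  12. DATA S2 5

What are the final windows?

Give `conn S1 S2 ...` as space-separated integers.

Op 1: conn=52 S1=42 S2=42 S3=42 S4=42 blocked=[]
Op 2: conn=41 S1=42 S2=31 S3=42 S4=42 blocked=[]
Op 3: conn=33 S1=34 S2=31 S3=42 S4=42 blocked=[]
Op 4: conn=24 S1=34 S2=22 S3=42 S4=42 blocked=[]
Op 5: conn=6 S1=34 S2=22 S3=24 S4=42 blocked=[]
Op 6: conn=19 S1=34 S2=22 S3=24 S4=42 blocked=[]
Op 7: conn=19 S1=57 S2=22 S3=24 S4=42 blocked=[]
Op 8: conn=12 S1=57 S2=22 S3=17 S4=42 blocked=[]
Op 9: conn=7 S1=57 S2=17 S3=17 S4=42 blocked=[]
Op 10: conn=-12 S1=57 S2=-2 S3=17 S4=42 blocked=[1, 2, 3, 4]
Op 11: conn=-12 S1=57 S2=-2 S3=35 S4=42 blocked=[1, 2, 3, 4]
Op 12: conn=-17 S1=57 S2=-7 S3=35 S4=42 blocked=[1, 2, 3, 4]

Answer: -17 57 -7 35 42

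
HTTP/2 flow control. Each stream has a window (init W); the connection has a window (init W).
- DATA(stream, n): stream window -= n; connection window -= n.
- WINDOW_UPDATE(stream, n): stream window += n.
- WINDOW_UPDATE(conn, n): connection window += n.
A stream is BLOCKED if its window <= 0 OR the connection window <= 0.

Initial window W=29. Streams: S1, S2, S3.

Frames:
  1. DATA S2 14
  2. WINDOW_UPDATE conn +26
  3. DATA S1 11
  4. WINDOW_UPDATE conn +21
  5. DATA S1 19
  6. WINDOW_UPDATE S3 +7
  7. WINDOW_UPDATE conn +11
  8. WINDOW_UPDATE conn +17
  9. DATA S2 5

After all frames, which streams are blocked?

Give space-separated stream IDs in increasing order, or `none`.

Answer: S1

Derivation:
Op 1: conn=15 S1=29 S2=15 S3=29 blocked=[]
Op 2: conn=41 S1=29 S2=15 S3=29 blocked=[]
Op 3: conn=30 S1=18 S2=15 S3=29 blocked=[]
Op 4: conn=51 S1=18 S2=15 S3=29 blocked=[]
Op 5: conn=32 S1=-1 S2=15 S3=29 blocked=[1]
Op 6: conn=32 S1=-1 S2=15 S3=36 blocked=[1]
Op 7: conn=43 S1=-1 S2=15 S3=36 blocked=[1]
Op 8: conn=60 S1=-1 S2=15 S3=36 blocked=[1]
Op 9: conn=55 S1=-1 S2=10 S3=36 blocked=[1]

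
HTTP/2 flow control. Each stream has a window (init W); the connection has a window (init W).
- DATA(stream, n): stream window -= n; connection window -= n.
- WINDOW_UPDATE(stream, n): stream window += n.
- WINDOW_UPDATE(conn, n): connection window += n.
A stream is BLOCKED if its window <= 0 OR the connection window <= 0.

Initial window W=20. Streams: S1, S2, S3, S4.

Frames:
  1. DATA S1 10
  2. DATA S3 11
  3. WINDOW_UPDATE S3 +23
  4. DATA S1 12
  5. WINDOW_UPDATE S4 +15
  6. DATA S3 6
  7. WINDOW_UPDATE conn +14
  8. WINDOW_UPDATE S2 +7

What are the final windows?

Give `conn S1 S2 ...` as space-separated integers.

Answer: -5 -2 27 26 35

Derivation:
Op 1: conn=10 S1=10 S2=20 S3=20 S4=20 blocked=[]
Op 2: conn=-1 S1=10 S2=20 S3=9 S4=20 blocked=[1, 2, 3, 4]
Op 3: conn=-1 S1=10 S2=20 S3=32 S4=20 blocked=[1, 2, 3, 4]
Op 4: conn=-13 S1=-2 S2=20 S3=32 S4=20 blocked=[1, 2, 3, 4]
Op 5: conn=-13 S1=-2 S2=20 S3=32 S4=35 blocked=[1, 2, 3, 4]
Op 6: conn=-19 S1=-2 S2=20 S3=26 S4=35 blocked=[1, 2, 3, 4]
Op 7: conn=-5 S1=-2 S2=20 S3=26 S4=35 blocked=[1, 2, 3, 4]
Op 8: conn=-5 S1=-2 S2=27 S3=26 S4=35 blocked=[1, 2, 3, 4]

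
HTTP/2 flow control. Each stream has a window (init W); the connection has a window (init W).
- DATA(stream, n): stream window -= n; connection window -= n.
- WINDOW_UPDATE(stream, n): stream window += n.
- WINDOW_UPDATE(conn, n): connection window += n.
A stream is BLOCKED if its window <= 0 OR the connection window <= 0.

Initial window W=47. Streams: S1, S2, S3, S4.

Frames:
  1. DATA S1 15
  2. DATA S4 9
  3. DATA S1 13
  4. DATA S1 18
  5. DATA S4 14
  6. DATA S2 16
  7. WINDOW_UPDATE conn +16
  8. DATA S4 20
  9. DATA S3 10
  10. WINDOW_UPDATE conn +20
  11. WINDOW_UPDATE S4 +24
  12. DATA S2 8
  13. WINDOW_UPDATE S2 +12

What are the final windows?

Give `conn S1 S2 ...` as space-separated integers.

Answer: -40 1 35 37 28

Derivation:
Op 1: conn=32 S1=32 S2=47 S3=47 S4=47 blocked=[]
Op 2: conn=23 S1=32 S2=47 S3=47 S4=38 blocked=[]
Op 3: conn=10 S1=19 S2=47 S3=47 S4=38 blocked=[]
Op 4: conn=-8 S1=1 S2=47 S3=47 S4=38 blocked=[1, 2, 3, 4]
Op 5: conn=-22 S1=1 S2=47 S3=47 S4=24 blocked=[1, 2, 3, 4]
Op 6: conn=-38 S1=1 S2=31 S3=47 S4=24 blocked=[1, 2, 3, 4]
Op 7: conn=-22 S1=1 S2=31 S3=47 S4=24 blocked=[1, 2, 3, 4]
Op 8: conn=-42 S1=1 S2=31 S3=47 S4=4 blocked=[1, 2, 3, 4]
Op 9: conn=-52 S1=1 S2=31 S3=37 S4=4 blocked=[1, 2, 3, 4]
Op 10: conn=-32 S1=1 S2=31 S3=37 S4=4 blocked=[1, 2, 3, 4]
Op 11: conn=-32 S1=1 S2=31 S3=37 S4=28 blocked=[1, 2, 3, 4]
Op 12: conn=-40 S1=1 S2=23 S3=37 S4=28 blocked=[1, 2, 3, 4]
Op 13: conn=-40 S1=1 S2=35 S3=37 S4=28 blocked=[1, 2, 3, 4]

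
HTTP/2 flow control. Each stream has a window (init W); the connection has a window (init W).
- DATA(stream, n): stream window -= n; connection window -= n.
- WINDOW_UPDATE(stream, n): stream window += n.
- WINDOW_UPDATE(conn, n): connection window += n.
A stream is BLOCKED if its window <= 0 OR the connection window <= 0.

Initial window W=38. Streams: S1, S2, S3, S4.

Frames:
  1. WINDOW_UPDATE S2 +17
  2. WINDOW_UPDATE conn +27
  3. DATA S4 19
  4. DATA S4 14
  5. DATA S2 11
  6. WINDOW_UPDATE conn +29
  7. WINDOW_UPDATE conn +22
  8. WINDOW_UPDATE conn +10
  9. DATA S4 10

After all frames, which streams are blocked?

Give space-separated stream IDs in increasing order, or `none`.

Op 1: conn=38 S1=38 S2=55 S3=38 S4=38 blocked=[]
Op 2: conn=65 S1=38 S2=55 S3=38 S4=38 blocked=[]
Op 3: conn=46 S1=38 S2=55 S3=38 S4=19 blocked=[]
Op 4: conn=32 S1=38 S2=55 S3=38 S4=5 blocked=[]
Op 5: conn=21 S1=38 S2=44 S3=38 S4=5 blocked=[]
Op 6: conn=50 S1=38 S2=44 S3=38 S4=5 blocked=[]
Op 7: conn=72 S1=38 S2=44 S3=38 S4=5 blocked=[]
Op 8: conn=82 S1=38 S2=44 S3=38 S4=5 blocked=[]
Op 9: conn=72 S1=38 S2=44 S3=38 S4=-5 blocked=[4]

Answer: S4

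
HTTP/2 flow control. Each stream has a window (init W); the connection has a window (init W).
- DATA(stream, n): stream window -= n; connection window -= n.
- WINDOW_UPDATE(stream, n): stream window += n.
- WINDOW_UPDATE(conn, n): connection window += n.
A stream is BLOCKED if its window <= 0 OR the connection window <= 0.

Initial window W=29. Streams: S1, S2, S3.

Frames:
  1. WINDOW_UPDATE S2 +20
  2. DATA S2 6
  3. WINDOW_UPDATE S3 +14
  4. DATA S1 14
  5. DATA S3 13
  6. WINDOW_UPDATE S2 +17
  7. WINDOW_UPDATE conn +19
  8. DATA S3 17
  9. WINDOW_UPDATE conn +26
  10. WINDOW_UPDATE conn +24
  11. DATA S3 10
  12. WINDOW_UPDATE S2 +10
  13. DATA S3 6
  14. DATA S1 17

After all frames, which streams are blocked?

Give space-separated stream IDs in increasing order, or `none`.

Answer: S1 S3

Derivation:
Op 1: conn=29 S1=29 S2=49 S3=29 blocked=[]
Op 2: conn=23 S1=29 S2=43 S3=29 blocked=[]
Op 3: conn=23 S1=29 S2=43 S3=43 blocked=[]
Op 4: conn=9 S1=15 S2=43 S3=43 blocked=[]
Op 5: conn=-4 S1=15 S2=43 S3=30 blocked=[1, 2, 3]
Op 6: conn=-4 S1=15 S2=60 S3=30 blocked=[1, 2, 3]
Op 7: conn=15 S1=15 S2=60 S3=30 blocked=[]
Op 8: conn=-2 S1=15 S2=60 S3=13 blocked=[1, 2, 3]
Op 9: conn=24 S1=15 S2=60 S3=13 blocked=[]
Op 10: conn=48 S1=15 S2=60 S3=13 blocked=[]
Op 11: conn=38 S1=15 S2=60 S3=3 blocked=[]
Op 12: conn=38 S1=15 S2=70 S3=3 blocked=[]
Op 13: conn=32 S1=15 S2=70 S3=-3 blocked=[3]
Op 14: conn=15 S1=-2 S2=70 S3=-3 blocked=[1, 3]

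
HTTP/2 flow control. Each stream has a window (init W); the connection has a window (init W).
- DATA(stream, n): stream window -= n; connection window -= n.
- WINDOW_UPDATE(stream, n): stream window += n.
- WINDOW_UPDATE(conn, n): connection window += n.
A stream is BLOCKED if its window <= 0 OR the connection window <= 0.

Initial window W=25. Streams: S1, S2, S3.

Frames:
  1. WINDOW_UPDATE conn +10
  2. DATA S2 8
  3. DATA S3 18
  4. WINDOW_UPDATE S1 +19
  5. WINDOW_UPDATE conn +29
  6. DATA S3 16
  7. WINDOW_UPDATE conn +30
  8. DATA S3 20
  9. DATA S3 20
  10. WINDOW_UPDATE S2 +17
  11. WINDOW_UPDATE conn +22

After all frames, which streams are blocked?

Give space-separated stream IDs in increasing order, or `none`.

Op 1: conn=35 S1=25 S2=25 S3=25 blocked=[]
Op 2: conn=27 S1=25 S2=17 S3=25 blocked=[]
Op 3: conn=9 S1=25 S2=17 S3=7 blocked=[]
Op 4: conn=9 S1=44 S2=17 S3=7 blocked=[]
Op 5: conn=38 S1=44 S2=17 S3=7 blocked=[]
Op 6: conn=22 S1=44 S2=17 S3=-9 blocked=[3]
Op 7: conn=52 S1=44 S2=17 S3=-9 blocked=[3]
Op 8: conn=32 S1=44 S2=17 S3=-29 blocked=[3]
Op 9: conn=12 S1=44 S2=17 S3=-49 blocked=[3]
Op 10: conn=12 S1=44 S2=34 S3=-49 blocked=[3]
Op 11: conn=34 S1=44 S2=34 S3=-49 blocked=[3]

Answer: S3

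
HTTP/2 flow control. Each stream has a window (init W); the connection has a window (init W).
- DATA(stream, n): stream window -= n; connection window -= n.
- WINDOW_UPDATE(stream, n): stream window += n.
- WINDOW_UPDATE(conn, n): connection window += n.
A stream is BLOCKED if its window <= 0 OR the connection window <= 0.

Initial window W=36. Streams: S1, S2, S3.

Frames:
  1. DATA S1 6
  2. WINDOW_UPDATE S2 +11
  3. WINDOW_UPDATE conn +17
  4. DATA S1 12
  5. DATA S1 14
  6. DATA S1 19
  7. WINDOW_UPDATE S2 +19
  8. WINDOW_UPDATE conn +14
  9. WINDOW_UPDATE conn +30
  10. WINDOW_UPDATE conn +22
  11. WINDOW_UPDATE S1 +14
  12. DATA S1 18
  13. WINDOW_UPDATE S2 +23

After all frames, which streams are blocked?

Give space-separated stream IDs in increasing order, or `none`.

Answer: S1

Derivation:
Op 1: conn=30 S1=30 S2=36 S3=36 blocked=[]
Op 2: conn=30 S1=30 S2=47 S3=36 blocked=[]
Op 3: conn=47 S1=30 S2=47 S3=36 blocked=[]
Op 4: conn=35 S1=18 S2=47 S3=36 blocked=[]
Op 5: conn=21 S1=4 S2=47 S3=36 blocked=[]
Op 6: conn=2 S1=-15 S2=47 S3=36 blocked=[1]
Op 7: conn=2 S1=-15 S2=66 S3=36 blocked=[1]
Op 8: conn=16 S1=-15 S2=66 S3=36 blocked=[1]
Op 9: conn=46 S1=-15 S2=66 S3=36 blocked=[1]
Op 10: conn=68 S1=-15 S2=66 S3=36 blocked=[1]
Op 11: conn=68 S1=-1 S2=66 S3=36 blocked=[1]
Op 12: conn=50 S1=-19 S2=66 S3=36 blocked=[1]
Op 13: conn=50 S1=-19 S2=89 S3=36 blocked=[1]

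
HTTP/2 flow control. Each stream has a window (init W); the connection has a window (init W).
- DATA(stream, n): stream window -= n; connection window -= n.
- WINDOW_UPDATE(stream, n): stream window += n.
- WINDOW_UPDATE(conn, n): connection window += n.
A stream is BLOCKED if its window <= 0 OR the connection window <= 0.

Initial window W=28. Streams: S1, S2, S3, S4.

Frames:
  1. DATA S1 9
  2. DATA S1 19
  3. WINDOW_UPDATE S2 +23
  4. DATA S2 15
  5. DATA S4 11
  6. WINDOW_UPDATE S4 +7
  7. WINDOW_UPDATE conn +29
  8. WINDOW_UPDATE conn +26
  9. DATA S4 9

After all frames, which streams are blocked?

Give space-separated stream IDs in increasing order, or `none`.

Op 1: conn=19 S1=19 S2=28 S3=28 S4=28 blocked=[]
Op 2: conn=0 S1=0 S2=28 S3=28 S4=28 blocked=[1, 2, 3, 4]
Op 3: conn=0 S1=0 S2=51 S3=28 S4=28 blocked=[1, 2, 3, 4]
Op 4: conn=-15 S1=0 S2=36 S3=28 S4=28 blocked=[1, 2, 3, 4]
Op 5: conn=-26 S1=0 S2=36 S3=28 S4=17 blocked=[1, 2, 3, 4]
Op 6: conn=-26 S1=0 S2=36 S3=28 S4=24 blocked=[1, 2, 3, 4]
Op 7: conn=3 S1=0 S2=36 S3=28 S4=24 blocked=[1]
Op 8: conn=29 S1=0 S2=36 S3=28 S4=24 blocked=[1]
Op 9: conn=20 S1=0 S2=36 S3=28 S4=15 blocked=[1]

Answer: S1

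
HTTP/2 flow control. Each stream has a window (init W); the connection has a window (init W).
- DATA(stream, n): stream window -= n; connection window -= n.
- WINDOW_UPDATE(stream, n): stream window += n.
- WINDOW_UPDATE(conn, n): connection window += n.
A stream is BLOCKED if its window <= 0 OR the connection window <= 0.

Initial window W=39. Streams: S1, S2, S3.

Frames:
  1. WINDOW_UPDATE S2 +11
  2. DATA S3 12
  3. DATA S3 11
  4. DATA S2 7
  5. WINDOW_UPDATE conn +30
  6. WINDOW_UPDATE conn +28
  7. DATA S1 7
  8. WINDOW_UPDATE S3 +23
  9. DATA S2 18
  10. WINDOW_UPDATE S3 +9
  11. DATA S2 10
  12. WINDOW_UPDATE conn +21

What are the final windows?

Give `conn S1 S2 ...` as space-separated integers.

Op 1: conn=39 S1=39 S2=50 S3=39 blocked=[]
Op 2: conn=27 S1=39 S2=50 S3=27 blocked=[]
Op 3: conn=16 S1=39 S2=50 S3=16 blocked=[]
Op 4: conn=9 S1=39 S2=43 S3=16 blocked=[]
Op 5: conn=39 S1=39 S2=43 S3=16 blocked=[]
Op 6: conn=67 S1=39 S2=43 S3=16 blocked=[]
Op 7: conn=60 S1=32 S2=43 S3=16 blocked=[]
Op 8: conn=60 S1=32 S2=43 S3=39 blocked=[]
Op 9: conn=42 S1=32 S2=25 S3=39 blocked=[]
Op 10: conn=42 S1=32 S2=25 S3=48 blocked=[]
Op 11: conn=32 S1=32 S2=15 S3=48 blocked=[]
Op 12: conn=53 S1=32 S2=15 S3=48 blocked=[]

Answer: 53 32 15 48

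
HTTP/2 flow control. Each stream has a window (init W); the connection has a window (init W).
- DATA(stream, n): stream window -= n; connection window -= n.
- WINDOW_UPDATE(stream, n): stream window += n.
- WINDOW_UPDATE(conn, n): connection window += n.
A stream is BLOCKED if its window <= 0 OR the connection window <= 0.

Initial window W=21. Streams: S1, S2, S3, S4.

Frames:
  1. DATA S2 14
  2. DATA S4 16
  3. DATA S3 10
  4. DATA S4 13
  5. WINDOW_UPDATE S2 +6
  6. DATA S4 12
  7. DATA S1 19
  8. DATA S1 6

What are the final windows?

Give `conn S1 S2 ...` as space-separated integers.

Op 1: conn=7 S1=21 S2=7 S3=21 S4=21 blocked=[]
Op 2: conn=-9 S1=21 S2=7 S3=21 S4=5 blocked=[1, 2, 3, 4]
Op 3: conn=-19 S1=21 S2=7 S3=11 S4=5 blocked=[1, 2, 3, 4]
Op 4: conn=-32 S1=21 S2=7 S3=11 S4=-8 blocked=[1, 2, 3, 4]
Op 5: conn=-32 S1=21 S2=13 S3=11 S4=-8 blocked=[1, 2, 3, 4]
Op 6: conn=-44 S1=21 S2=13 S3=11 S4=-20 blocked=[1, 2, 3, 4]
Op 7: conn=-63 S1=2 S2=13 S3=11 S4=-20 blocked=[1, 2, 3, 4]
Op 8: conn=-69 S1=-4 S2=13 S3=11 S4=-20 blocked=[1, 2, 3, 4]

Answer: -69 -4 13 11 -20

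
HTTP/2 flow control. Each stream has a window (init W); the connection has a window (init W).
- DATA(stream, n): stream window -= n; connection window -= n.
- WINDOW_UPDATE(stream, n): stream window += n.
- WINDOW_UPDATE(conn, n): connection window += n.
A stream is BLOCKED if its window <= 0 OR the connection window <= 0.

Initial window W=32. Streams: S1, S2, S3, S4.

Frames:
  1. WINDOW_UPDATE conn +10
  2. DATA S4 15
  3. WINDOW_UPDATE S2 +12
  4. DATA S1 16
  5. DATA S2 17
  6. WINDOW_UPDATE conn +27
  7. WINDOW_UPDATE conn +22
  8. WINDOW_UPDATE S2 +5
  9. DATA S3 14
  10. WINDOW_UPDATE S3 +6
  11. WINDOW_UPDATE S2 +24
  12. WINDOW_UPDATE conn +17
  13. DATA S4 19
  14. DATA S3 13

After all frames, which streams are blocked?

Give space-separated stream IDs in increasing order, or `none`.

Answer: S4

Derivation:
Op 1: conn=42 S1=32 S2=32 S3=32 S4=32 blocked=[]
Op 2: conn=27 S1=32 S2=32 S3=32 S4=17 blocked=[]
Op 3: conn=27 S1=32 S2=44 S3=32 S4=17 blocked=[]
Op 4: conn=11 S1=16 S2=44 S3=32 S4=17 blocked=[]
Op 5: conn=-6 S1=16 S2=27 S3=32 S4=17 blocked=[1, 2, 3, 4]
Op 6: conn=21 S1=16 S2=27 S3=32 S4=17 blocked=[]
Op 7: conn=43 S1=16 S2=27 S3=32 S4=17 blocked=[]
Op 8: conn=43 S1=16 S2=32 S3=32 S4=17 blocked=[]
Op 9: conn=29 S1=16 S2=32 S3=18 S4=17 blocked=[]
Op 10: conn=29 S1=16 S2=32 S3=24 S4=17 blocked=[]
Op 11: conn=29 S1=16 S2=56 S3=24 S4=17 blocked=[]
Op 12: conn=46 S1=16 S2=56 S3=24 S4=17 blocked=[]
Op 13: conn=27 S1=16 S2=56 S3=24 S4=-2 blocked=[4]
Op 14: conn=14 S1=16 S2=56 S3=11 S4=-2 blocked=[4]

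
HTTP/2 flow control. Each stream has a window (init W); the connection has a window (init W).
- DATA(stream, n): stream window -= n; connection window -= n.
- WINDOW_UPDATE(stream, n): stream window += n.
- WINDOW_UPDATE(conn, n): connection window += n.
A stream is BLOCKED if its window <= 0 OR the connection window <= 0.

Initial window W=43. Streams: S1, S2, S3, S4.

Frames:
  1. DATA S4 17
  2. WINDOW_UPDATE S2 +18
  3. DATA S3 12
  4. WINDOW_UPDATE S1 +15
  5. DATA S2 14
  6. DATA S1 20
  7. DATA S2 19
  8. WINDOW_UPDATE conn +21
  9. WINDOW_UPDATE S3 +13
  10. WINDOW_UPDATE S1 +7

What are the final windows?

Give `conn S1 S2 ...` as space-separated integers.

Op 1: conn=26 S1=43 S2=43 S3=43 S4=26 blocked=[]
Op 2: conn=26 S1=43 S2=61 S3=43 S4=26 blocked=[]
Op 3: conn=14 S1=43 S2=61 S3=31 S4=26 blocked=[]
Op 4: conn=14 S1=58 S2=61 S3=31 S4=26 blocked=[]
Op 5: conn=0 S1=58 S2=47 S3=31 S4=26 blocked=[1, 2, 3, 4]
Op 6: conn=-20 S1=38 S2=47 S3=31 S4=26 blocked=[1, 2, 3, 4]
Op 7: conn=-39 S1=38 S2=28 S3=31 S4=26 blocked=[1, 2, 3, 4]
Op 8: conn=-18 S1=38 S2=28 S3=31 S4=26 blocked=[1, 2, 3, 4]
Op 9: conn=-18 S1=38 S2=28 S3=44 S4=26 blocked=[1, 2, 3, 4]
Op 10: conn=-18 S1=45 S2=28 S3=44 S4=26 blocked=[1, 2, 3, 4]

Answer: -18 45 28 44 26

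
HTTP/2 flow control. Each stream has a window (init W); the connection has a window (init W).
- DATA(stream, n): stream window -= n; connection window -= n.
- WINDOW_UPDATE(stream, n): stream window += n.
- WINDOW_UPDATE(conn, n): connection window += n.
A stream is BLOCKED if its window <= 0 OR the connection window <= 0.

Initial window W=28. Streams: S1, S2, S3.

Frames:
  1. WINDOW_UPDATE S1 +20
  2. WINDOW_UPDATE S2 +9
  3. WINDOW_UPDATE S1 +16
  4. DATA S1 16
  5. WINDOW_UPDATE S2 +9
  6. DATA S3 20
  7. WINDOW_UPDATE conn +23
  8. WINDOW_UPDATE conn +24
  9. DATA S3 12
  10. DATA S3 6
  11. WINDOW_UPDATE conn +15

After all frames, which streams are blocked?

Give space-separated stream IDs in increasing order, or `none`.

Answer: S3

Derivation:
Op 1: conn=28 S1=48 S2=28 S3=28 blocked=[]
Op 2: conn=28 S1=48 S2=37 S3=28 blocked=[]
Op 3: conn=28 S1=64 S2=37 S3=28 blocked=[]
Op 4: conn=12 S1=48 S2=37 S3=28 blocked=[]
Op 5: conn=12 S1=48 S2=46 S3=28 blocked=[]
Op 6: conn=-8 S1=48 S2=46 S3=8 blocked=[1, 2, 3]
Op 7: conn=15 S1=48 S2=46 S3=8 blocked=[]
Op 8: conn=39 S1=48 S2=46 S3=8 blocked=[]
Op 9: conn=27 S1=48 S2=46 S3=-4 blocked=[3]
Op 10: conn=21 S1=48 S2=46 S3=-10 blocked=[3]
Op 11: conn=36 S1=48 S2=46 S3=-10 blocked=[3]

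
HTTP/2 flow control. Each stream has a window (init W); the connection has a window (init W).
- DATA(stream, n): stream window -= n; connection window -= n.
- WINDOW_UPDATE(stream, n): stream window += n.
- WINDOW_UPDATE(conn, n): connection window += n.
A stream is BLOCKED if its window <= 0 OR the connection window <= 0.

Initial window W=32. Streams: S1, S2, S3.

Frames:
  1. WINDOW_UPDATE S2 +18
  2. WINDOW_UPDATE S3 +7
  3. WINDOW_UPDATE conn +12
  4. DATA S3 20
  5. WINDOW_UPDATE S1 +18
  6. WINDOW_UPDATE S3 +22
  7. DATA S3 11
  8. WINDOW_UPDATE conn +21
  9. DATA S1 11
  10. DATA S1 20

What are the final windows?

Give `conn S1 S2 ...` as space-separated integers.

Answer: 3 19 50 30

Derivation:
Op 1: conn=32 S1=32 S2=50 S3=32 blocked=[]
Op 2: conn=32 S1=32 S2=50 S3=39 blocked=[]
Op 3: conn=44 S1=32 S2=50 S3=39 blocked=[]
Op 4: conn=24 S1=32 S2=50 S3=19 blocked=[]
Op 5: conn=24 S1=50 S2=50 S3=19 blocked=[]
Op 6: conn=24 S1=50 S2=50 S3=41 blocked=[]
Op 7: conn=13 S1=50 S2=50 S3=30 blocked=[]
Op 8: conn=34 S1=50 S2=50 S3=30 blocked=[]
Op 9: conn=23 S1=39 S2=50 S3=30 blocked=[]
Op 10: conn=3 S1=19 S2=50 S3=30 blocked=[]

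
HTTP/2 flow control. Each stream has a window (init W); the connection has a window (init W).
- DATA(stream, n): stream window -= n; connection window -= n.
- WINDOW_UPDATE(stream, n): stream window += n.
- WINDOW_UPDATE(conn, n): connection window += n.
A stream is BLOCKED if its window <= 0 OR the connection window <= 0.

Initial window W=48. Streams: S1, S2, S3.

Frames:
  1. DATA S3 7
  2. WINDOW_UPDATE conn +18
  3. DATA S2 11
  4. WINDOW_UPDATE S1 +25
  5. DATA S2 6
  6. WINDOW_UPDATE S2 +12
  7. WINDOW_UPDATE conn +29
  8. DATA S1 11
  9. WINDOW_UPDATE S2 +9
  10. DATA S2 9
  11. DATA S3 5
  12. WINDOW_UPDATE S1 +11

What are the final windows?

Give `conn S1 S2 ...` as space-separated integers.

Op 1: conn=41 S1=48 S2=48 S3=41 blocked=[]
Op 2: conn=59 S1=48 S2=48 S3=41 blocked=[]
Op 3: conn=48 S1=48 S2=37 S3=41 blocked=[]
Op 4: conn=48 S1=73 S2=37 S3=41 blocked=[]
Op 5: conn=42 S1=73 S2=31 S3=41 blocked=[]
Op 6: conn=42 S1=73 S2=43 S3=41 blocked=[]
Op 7: conn=71 S1=73 S2=43 S3=41 blocked=[]
Op 8: conn=60 S1=62 S2=43 S3=41 blocked=[]
Op 9: conn=60 S1=62 S2=52 S3=41 blocked=[]
Op 10: conn=51 S1=62 S2=43 S3=41 blocked=[]
Op 11: conn=46 S1=62 S2=43 S3=36 blocked=[]
Op 12: conn=46 S1=73 S2=43 S3=36 blocked=[]

Answer: 46 73 43 36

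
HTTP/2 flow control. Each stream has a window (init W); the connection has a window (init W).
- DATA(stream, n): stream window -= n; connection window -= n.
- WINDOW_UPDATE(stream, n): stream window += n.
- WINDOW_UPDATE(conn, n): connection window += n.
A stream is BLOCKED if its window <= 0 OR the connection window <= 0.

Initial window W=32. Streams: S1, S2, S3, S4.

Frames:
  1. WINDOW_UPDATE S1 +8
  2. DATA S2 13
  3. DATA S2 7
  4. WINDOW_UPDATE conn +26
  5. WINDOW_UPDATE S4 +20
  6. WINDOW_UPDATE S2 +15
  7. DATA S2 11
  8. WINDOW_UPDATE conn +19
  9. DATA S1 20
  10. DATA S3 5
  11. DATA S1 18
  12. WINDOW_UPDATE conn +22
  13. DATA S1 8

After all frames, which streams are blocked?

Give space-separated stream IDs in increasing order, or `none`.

Answer: S1

Derivation:
Op 1: conn=32 S1=40 S2=32 S3=32 S4=32 blocked=[]
Op 2: conn=19 S1=40 S2=19 S3=32 S4=32 blocked=[]
Op 3: conn=12 S1=40 S2=12 S3=32 S4=32 blocked=[]
Op 4: conn=38 S1=40 S2=12 S3=32 S4=32 blocked=[]
Op 5: conn=38 S1=40 S2=12 S3=32 S4=52 blocked=[]
Op 6: conn=38 S1=40 S2=27 S3=32 S4=52 blocked=[]
Op 7: conn=27 S1=40 S2=16 S3=32 S4=52 blocked=[]
Op 8: conn=46 S1=40 S2=16 S3=32 S4=52 blocked=[]
Op 9: conn=26 S1=20 S2=16 S3=32 S4=52 blocked=[]
Op 10: conn=21 S1=20 S2=16 S3=27 S4=52 blocked=[]
Op 11: conn=3 S1=2 S2=16 S3=27 S4=52 blocked=[]
Op 12: conn=25 S1=2 S2=16 S3=27 S4=52 blocked=[]
Op 13: conn=17 S1=-6 S2=16 S3=27 S4=52 blocked=[1]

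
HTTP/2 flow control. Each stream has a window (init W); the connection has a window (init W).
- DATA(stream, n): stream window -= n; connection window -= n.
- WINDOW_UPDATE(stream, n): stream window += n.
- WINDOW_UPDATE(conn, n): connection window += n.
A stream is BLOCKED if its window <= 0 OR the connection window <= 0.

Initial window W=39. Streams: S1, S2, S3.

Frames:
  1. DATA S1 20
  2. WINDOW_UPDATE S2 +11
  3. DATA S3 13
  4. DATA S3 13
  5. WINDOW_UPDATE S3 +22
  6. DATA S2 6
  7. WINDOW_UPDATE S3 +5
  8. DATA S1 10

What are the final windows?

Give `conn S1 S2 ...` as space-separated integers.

Op 1: conn=19 S1=19 S2=39 S3=39 blocked=[]
Op 2: conn=19 S1=19 S2=50 S3=39 blocked=[]
Op 3: conn=6 S1=19 S2=50 S3=26 blocked=[]
Op 4: conn=-7 S1=19 S2=50 S3=13 blocked=[1, 2, 3]
Op 5: conn=-7 S1=19 S2=50 S3=35 blocked=[1, 2, 3]
Op 6: conn=-13 S1=19 S2=44 S3=35 blocked=[1, 2, 3]
Op 7: conn=-13 S1=19 S2=44 S3=40 blocked=[1, 2, 3]
Op 8: conn=-23 S1=9 S2=44 S3=40 blocked=[1, 2, 3]

Answer: -23 9 44 40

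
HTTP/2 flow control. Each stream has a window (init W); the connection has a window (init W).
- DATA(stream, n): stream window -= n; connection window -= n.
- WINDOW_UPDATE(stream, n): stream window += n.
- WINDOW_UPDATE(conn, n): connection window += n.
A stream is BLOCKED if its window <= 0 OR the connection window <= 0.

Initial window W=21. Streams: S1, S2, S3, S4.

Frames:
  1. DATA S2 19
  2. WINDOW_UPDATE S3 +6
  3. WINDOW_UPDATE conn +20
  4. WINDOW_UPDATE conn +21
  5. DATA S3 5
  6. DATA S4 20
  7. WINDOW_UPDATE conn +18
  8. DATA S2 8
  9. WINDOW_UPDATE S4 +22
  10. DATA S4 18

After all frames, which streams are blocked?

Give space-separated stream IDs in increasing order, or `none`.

Op 1: conn=2 S1=21 S2=2 S3=21 S4=21 blocked=[]
Op 2: conn=2 S1=21 S2=2 S3=27 S4=21 blocked=[]
Op 3: conn=22 S1=21 S2=2 S3=27 S4=21 blocked=[]
Op 4: conn=43 S1=21 S2=2 S3=27 S4=21 blocked=[]
Op 5: conn=38 S1=21 S2=2 S3=22 S4=21 blocked=[]
Op 6: conn=18 S1=21 S2=2 S3=22 S4=1 blocked=[]
Op 7: conn=36 S1=21 S2=2 S3=22 S4=1 blocked=[]
Op 8: conn=28 S1=21 S2=-6 S3=22 S4=1 blocked=[2]
Op 9: conn=28 S1=21 S2=-6 S3=22 S4=23 blocked=[2]
Op 10: conn=10 S1=21 S2=-6 S3=22 S4=5 blocked=[2]

Answer: S2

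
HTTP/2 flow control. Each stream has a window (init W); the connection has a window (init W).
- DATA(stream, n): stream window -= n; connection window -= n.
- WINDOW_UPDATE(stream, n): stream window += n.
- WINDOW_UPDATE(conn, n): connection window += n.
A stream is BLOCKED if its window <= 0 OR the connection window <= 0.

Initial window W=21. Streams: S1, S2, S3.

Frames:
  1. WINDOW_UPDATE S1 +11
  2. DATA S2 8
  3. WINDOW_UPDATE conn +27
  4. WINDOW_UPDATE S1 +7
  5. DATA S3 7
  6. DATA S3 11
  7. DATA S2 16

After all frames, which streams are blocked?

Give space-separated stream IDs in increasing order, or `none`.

Op 1: conn=21 S1=32 S2=21 S3=21 blocked=[]
Op 2: conn=13 S1=32 S2=13 S3=21 blocked=[]
Op 3: conn=40 S1=32 S2=13 S3=21 blocked=[]
Op 4: conn=40 S1=39 S2=13 S3=21 blocked=[]
Op 5: conn=33 S1=39 S2=13 S3=14 blocked=[]
Op 6: conn=22 S1=39 S2=13 S3=3 blocked=[]
Op 7: conn=6 S1=39 S2=-3 S3=3 blocked=[2]

Answer: S2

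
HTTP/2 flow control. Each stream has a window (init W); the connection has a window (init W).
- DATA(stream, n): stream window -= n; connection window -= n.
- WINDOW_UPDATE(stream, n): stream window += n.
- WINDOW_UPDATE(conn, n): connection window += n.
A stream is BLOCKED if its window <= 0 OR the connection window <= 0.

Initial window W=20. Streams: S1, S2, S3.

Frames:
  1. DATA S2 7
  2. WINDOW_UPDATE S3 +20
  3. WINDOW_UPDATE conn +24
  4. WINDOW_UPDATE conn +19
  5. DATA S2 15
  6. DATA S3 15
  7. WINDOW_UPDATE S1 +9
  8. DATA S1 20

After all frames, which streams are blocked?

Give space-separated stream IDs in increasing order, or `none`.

Op 1: conn=13 S1=20 S2=13 S3=20 blocked=[]
Op 2: conn=13 S1=20 S2=13 S3=40 blocked=[]
Op 3: conn=37 S1=20 S2=13 S3=40 blocked=[]
Op 4: conn=56 S1=20 S2=13 S3=40 blocked=[]
Op 5: conn=41 S1=20 S2=-2 S3=40 blocked=[2]
Op 6: conn=26 S1=20 S2=-2 S3=25 blocked=[2]
Op 7: conn=26 S1=29 S2=-2 S3=25 blocked=[2]
Op 8: conn=6 S1=9 S2=-2 S3=25 blocked=[2]

Answer: S2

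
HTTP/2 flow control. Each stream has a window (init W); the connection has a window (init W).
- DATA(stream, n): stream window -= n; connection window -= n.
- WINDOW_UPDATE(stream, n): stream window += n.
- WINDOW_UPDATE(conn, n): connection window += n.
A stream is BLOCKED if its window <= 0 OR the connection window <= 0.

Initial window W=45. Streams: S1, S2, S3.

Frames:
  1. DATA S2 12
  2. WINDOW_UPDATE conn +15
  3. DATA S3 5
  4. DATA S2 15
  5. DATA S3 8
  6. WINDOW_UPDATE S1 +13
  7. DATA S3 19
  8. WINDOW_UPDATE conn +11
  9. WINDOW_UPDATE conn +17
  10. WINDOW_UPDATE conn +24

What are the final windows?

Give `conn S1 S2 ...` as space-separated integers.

Answer: 53 58 18 13

Derivation:
Op 1: conn=33 S1=45 S2=33 S3=45 blocked=[]
Op 2: conn=48 S1=45 S2=33 S3=45 blocked=[]
Op 3: conn=43 S1=45 S2=33 S3=40 blocked=[]
Op 4: conn=28 S1=45 S2=18 S3=40 blocked=[]
Op 5: conn=20 S1=45 S2=18 S3=32 blocked=[]
Op 6: conn=20 S1=58 S2=18 S3=32 blocked=[]
Op 7: conn=1 S1=58 S2=18 S3=13 blocked=[]
Op 8: conn=12 S1=58 S2=18 S3=13 blocked=[]
Op 9: conn=29 S1=58 S2=18 S3=13 blocked=[]
Op 10: conn=53 S1=58 S2=18 S3=13 blocked=[]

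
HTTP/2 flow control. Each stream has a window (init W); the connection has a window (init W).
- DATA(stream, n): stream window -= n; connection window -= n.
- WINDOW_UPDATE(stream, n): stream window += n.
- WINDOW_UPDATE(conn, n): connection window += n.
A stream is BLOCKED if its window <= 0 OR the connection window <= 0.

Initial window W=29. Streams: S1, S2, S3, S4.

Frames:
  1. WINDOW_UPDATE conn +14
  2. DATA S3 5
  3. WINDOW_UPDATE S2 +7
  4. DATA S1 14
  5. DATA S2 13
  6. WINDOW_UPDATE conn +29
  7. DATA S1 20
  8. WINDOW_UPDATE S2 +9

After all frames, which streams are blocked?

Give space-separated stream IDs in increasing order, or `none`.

Op 1: conn=43 S1=29 S2=29 S3=29 S4=29 blocked=[]
Op 2: conn=38 S1=29 S2=29 S3=24 S4=29 blocked=[]
Op 3: conn=38 S1=29 S2=36 S3=24 S4=29 blocked=[]
Op 4: conn=24 S1=15 S2=36 S3=24 S4=29 blocked=[]
Op 5: conn=11 S1=15 S2=23 S3=24 S4=29 blocked=[]
Op 6: conn=40 S1=15 S2=23 S3=24 S4=29 blocked=[]
Op 7: conn=20 S1=-5 S2=23 S3=24 S4=29 blocked=[1]
Op 8: conn=20 S1=-5 S2=32 S3=24 S4=29 blocked=[1]

Answer: S1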